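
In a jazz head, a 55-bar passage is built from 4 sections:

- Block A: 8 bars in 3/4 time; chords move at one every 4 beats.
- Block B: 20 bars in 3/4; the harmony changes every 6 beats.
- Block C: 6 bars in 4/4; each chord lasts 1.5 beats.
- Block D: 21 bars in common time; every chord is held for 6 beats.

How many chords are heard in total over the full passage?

46 chords

A has 24 beats and chords last 4 each, so 6 chords.
B has 60 beats and chords last 6 each, so 10 chords.
C has 24 beats and chords last 1.5 each, so 16 chords.
D has 84 beats and chords last 6 each, so 14 chords.
Total: 6 + 10 + 16 + 14 = 46.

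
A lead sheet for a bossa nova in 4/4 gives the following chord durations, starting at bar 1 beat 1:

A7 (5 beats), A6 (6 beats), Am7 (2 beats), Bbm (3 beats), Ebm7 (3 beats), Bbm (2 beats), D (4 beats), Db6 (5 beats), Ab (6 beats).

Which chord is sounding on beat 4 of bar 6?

D

Beat 4 of bar 6 is beat (6−1)×4 + 4 = 24 overall.
Running totals: A7 ends at 5, A6 ends at 11, Am7 ends at 13, Bbm ends at 16, Ebm7 ends at 19, Bbm ends at 21, D ends at 25.
Beat 24 falls within D.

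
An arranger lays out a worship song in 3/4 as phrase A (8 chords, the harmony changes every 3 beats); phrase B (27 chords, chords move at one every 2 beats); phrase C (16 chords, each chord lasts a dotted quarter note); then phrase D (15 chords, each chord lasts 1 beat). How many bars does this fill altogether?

39 bars

A: 8 × 3 = 24 beats = 8 bars.
B: 27 × 2 = 54 beats = 18 bars.
C: 16 × 1.5 = 24 beats = 8 bars.
D: 15 × 1 = 15 beats = 5 bars.
Total: 8 + 18 + 8 + 5 = 39 bars.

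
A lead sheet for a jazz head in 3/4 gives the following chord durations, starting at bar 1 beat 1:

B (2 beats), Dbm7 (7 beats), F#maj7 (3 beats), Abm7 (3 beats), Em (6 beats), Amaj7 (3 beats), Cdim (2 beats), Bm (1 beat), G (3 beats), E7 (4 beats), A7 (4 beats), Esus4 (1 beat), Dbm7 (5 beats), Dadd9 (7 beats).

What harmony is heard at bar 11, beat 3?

E7

Beat 3 of bar 11 is beat (11−1)×3 + 3 = 33 overall.
Running totals: B ends at 2, Dbm7 ends at 9, F#maj7 ends at 12, Abm7 ends at 15, Em ends at 21, Amaj7 ends at 24, Cdim ends at 26, Bm ends at 27, G ends at 30, E7 ends at 34.
Beat 33 falls within E7.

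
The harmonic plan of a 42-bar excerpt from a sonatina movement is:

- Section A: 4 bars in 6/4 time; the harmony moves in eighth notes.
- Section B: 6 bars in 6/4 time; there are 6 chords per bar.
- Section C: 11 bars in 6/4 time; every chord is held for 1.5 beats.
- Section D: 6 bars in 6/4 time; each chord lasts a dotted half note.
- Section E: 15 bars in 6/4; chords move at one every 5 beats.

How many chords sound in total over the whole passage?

A has 24 beats and chords last 0.5 each, so 48 chords.
B has 36 beats and chords last 1 each, so 36 chords.
C has 66 beats and chords last 1.5 each, so 44 chords.
D has 36 beats and chords last 3 each, so 12 chords.
E has 90 beats and chords last 5 each, so 18 chords.
Total: 48 + 36 + 44 + 12 + 18 = 158.

158 chords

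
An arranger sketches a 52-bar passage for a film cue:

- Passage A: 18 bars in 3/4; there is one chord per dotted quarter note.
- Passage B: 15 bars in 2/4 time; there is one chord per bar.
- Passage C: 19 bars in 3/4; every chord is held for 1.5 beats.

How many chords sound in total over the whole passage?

A: 18·3 = 54 beats, 54/1.5 = 36 chords.
B: 15·2 = 30 beats, 30/2 = 15 chords.
C: 19·3 = 57 beats, 57/1.5 = 38 chords.
Total: 36 + 15 + 38 = 89.

89 chords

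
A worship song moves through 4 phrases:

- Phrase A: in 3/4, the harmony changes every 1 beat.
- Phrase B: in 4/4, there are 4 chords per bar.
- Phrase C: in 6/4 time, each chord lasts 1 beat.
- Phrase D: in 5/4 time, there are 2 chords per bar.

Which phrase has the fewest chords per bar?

A: each chord is 1 beat in 3/4, so 3 per bar.
B: each chord is 1 beat in 4/4, so 4 per bar.
C: each chord is 1 beat in 6/4, so 6 per bar.
D: each chord is 2.5 beats in 5/4, so 2 per bar.
Slowest is D at 2 chords/bar.

Phrase D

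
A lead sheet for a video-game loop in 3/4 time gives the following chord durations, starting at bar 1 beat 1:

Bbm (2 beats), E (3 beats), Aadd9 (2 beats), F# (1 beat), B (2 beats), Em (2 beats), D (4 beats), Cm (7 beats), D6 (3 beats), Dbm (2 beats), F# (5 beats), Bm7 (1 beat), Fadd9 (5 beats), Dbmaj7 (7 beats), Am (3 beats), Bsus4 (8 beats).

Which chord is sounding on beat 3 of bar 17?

Bsus4

Beat 3 of bar 17 is beat (17−1)×3 + 3 = 51 overall.
Running totals: Bbm ends at 2, E ends at 5, Aadd9 ends at 7, F# ends at 8, B ends at 10, Em ends at 12, D ends at 16, Cm ends at 23, D6 ends at 26, Dbm ends at 28, F# ends at 33, Bm7 ends at 34, Fadd9 ends at 39, Dbmaj7 ends at 46, Am ends at 49, Bsus4 ends at 57.
Beat 51 falls within Bsus4.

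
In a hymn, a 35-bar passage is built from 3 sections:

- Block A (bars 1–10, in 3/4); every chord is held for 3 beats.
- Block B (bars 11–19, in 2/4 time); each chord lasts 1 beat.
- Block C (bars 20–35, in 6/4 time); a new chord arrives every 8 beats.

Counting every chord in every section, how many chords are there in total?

40 chords

A has 30 beats and chords last 3 each, so 10 chords.
B has 18 beats and chords last 1 each, so 18 chords.
C has 96 beats and chords last 8 each, so 12 chords.
Total: 10 + 18 + 12 = 40.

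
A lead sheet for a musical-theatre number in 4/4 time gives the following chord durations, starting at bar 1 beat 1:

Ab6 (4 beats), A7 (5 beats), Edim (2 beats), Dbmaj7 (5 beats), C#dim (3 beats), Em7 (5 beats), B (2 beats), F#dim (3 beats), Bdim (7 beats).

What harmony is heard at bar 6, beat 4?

Beat 4 of bar 6 is beat (6−1)×4 + 4 = 24 overall.
Running totals: Ab6 ends at 4, A7 ends at 9, Edim ends at 11, Dbmaj7 ends at 16, C#dim ends at 19, Em7 ends at 24.
Beat 24 falls within Em7.

Em7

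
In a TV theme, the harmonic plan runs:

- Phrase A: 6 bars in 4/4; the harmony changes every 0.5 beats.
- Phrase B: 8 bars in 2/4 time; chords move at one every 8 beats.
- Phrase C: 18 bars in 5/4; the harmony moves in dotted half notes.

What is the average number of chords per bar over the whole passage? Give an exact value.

A: 6 × 4 = 24 beats ÷ 0.5 = 48 chords.
B: 8 × 2 = 16 beats ÷ 8 = 2 chords.
C: 18 × 5 = 90 beats ÷ 3 = 30 chords.
Overall: 80 chords over 32 bars → 80/32 = 2.5 chords per bar.

2.5 chords per bar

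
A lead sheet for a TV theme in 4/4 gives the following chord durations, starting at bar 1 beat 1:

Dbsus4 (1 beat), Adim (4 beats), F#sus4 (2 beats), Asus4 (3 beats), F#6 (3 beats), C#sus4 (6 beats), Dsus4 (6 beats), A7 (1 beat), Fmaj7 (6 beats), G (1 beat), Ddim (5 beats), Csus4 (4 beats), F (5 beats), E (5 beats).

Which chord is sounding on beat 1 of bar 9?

G

Beat 1 of bar 9 is beat (9−1)×4 + 1 = 33 overall.
Running totals: Dbsus4 ends at 1, Adim ends at 5, F#sus4 ends at 7, Asus4 ends at 10, F#6 ends at 13, C#sus4 ends at 19, Dsus4 ends at 25, A7 ends at 26, Fmaj7 ends at 32, G ends at 33.
Beat 33 falls within G.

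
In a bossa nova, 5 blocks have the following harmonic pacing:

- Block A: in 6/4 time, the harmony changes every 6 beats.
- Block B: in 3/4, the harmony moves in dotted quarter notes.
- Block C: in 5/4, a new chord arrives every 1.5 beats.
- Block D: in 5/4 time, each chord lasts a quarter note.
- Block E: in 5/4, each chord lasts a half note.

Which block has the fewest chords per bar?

A: 6 beats/bar ÷ 6 beats/chord = 1 chord/bar.
B: 3 beats/bar ÷ 1.5 beats/chord = 2 chords/bar.
C: 5 beats/bar ÷ 1.5 beats/chord = 10/3 chords/bar.
D: 5 beats/bar ÷ 1 beat/chord = 5 chords/bar.
E: 5 beats/bar ÷ 2 beats/chord = 2.5 chords/bar.
Slowest is A at 1 chords/bar.

Block A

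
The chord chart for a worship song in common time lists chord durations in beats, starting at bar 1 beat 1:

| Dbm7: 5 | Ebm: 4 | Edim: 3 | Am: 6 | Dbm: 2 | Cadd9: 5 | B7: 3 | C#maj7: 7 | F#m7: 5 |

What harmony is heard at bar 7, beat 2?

B7

Beat 2 of bar 7 is beat (7−1)×4 + 2 = 26 overall.
Running totals: Dbm7 ends at 5, Ebm ends at 9, Edim ends at 12, Am ends at 18, Dbm ends at 20, Cadd9 ends at 25, B7 ends at 28.
Beat 26 falls within B7.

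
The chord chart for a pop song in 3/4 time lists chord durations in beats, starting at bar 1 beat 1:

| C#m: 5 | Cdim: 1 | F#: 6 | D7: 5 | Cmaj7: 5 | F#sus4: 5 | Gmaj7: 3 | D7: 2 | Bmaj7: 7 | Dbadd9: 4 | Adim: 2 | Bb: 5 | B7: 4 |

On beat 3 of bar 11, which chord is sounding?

Beat 3 of bar 11 is beat (11−1)×3 + 3 = 33 overall.
Running totals: C#m ends at 5, Cdim ends at 6, F# ends at 12, D7 ends at 17, Cmaj7 ends at 22, F#sus4 ends at 27, Gmaj7 ends at 30, D7 ends at 32, Bmaj7 ends at 39.
Beat 33 falls within Bmaj7.

Bmaj7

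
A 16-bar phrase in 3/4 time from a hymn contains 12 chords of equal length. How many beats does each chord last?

4 beats

16 bars × 3 beats/bar = 48 beats total.
48 beats ÷ 12 chords = 4 beats per chord.
(That is a whole note.)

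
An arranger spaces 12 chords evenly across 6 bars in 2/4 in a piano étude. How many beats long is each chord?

6 bars × 2 beats/bar = 12 beats total.
12 beats ÷ 12 chords = 1 beats per chord.
(That is a quarter note.)

1 beat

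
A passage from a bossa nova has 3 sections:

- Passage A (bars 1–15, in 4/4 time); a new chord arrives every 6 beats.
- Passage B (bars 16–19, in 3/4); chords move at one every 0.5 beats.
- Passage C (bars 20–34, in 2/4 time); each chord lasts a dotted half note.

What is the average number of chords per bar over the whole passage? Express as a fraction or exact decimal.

22/17 chords per bar

A: 15 bars of 4 beats is 60 beats; at 6 beats each that's 10 chords.
B: 4 bars of 3 beats is 12 beats; at 0.5 beats each that's 24 chords.
C: 15 bars of 2 beats is 30 beats; at 3 beats each that's 10 chords.
Overall: 44 chords over 34 bars → 44/34 = 22/17 chords per bar.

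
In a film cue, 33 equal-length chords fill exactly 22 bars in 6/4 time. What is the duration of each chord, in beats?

22 bars × 6 beats/bar = 132 beats total.
132 beats ÷ 33 chords = 4 beats per chord.
(That is a whole note.)

4 beats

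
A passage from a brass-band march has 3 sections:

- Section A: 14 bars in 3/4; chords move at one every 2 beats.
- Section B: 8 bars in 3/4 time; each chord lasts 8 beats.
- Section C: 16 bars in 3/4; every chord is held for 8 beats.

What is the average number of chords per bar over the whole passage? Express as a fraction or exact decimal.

15/19 chords per bar

A: 14 × 3 = 42 beats ÷ 2 = 21 chords.
B: 8 × 3 = 24 beats ÷ 8 = 3 chords.
C: 16 × 3 = 48 beats ÷ 8 = 6 chords.
Overall: 30 chords over 38 bars → 30/38 = 15/19 chords per bar.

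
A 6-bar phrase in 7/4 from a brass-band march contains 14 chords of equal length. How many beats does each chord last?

6 bars × 7 beats/bar = 42 beats total.
42 beats ÷ 14 chords = 3 beats per chord.
(That is a dotted half note.)

3 beats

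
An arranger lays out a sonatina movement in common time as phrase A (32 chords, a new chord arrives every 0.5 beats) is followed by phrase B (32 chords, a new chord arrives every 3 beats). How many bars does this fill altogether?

28 bars

A: 32 × 0.5 = 16 beats = 4 bars.
B: 32 × 3 = 96 beats = 24 bars.
Total: 4 + 24 = 28 bars.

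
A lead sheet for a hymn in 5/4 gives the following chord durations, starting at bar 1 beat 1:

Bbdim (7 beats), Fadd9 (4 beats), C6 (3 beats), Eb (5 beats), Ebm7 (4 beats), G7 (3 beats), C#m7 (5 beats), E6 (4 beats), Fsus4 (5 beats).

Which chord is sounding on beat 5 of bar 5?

G7

Beat 5 of bar 5 is beat (5−1)×5 + 5 = 25 overall.
Running totals: Bbdim ends at 7, Fadd9 ends at 11, C6 ends at 14, Eb ends at 19, Ebm7 ends at 23, G7 ends at 26.
Beat 25 falls within G7.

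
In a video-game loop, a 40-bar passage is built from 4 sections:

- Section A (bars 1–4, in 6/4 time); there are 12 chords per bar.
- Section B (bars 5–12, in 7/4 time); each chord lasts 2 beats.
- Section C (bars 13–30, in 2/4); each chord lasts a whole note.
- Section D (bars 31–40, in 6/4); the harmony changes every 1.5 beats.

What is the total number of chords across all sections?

125 chords

A: 4·6 = 24 beats, 24/0.5 = 48 chords.
B: 8·7 = 56 beats, 56/2 = 28 chords.
C: 18·2 = 36 beats, 36/4 = 9 chords.
D: 10·6 = 60 beats, 60/1.5 = 40 chords.
Total: 48 + 28 + 9 + 40 = 125.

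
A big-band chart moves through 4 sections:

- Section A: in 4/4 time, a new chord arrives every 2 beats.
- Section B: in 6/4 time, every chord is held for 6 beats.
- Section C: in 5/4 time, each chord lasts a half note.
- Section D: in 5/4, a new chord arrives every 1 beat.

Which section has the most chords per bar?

Section D

A: each chord is 2 beats in 4/4, so 2 per bar.
B: each chord is 6 beats in 6/4, so 1 per bar.
C: each chord is 2 beats in 5/4, so 2.5 per bar.
D: each chord is 1 beat in 5/4, so 5 per bar.
Fastest is D at 5 chords/bar.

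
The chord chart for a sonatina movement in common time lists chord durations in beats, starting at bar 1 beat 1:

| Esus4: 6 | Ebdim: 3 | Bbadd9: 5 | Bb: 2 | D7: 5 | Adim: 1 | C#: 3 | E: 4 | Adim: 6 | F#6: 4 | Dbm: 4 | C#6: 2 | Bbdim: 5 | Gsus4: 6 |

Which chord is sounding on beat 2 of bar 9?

Beat 2 of bar 9 is beat (9−1)×4 + 2 = 34 overall.
Running totals: Esus4 ends at 6, Ebdim ends at 9, Bbadd9 ends at 14, Bb ends at 16, D7 ends at 21, Adim ends at 22, C# ends at 25, E ends at 29, Adim ends at 35.
Beat 34 falls within Adim.

Adim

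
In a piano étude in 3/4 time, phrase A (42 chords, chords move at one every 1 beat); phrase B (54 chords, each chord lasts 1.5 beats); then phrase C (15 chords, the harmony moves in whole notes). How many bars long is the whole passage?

61 bars

A: 42 × 1 = 42 beats = 14 bars.
B: 54 × 1.5 = 81 beats = 27 bars.
C: 15 × 4 = 60 beats = 20 bars.
Total: 14 + 27 + 20 = 61 bars.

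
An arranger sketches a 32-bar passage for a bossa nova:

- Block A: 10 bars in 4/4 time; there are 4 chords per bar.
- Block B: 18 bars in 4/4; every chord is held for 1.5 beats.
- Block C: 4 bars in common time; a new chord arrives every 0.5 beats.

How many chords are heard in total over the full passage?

A: 10 bars × 4 beats = 40 beats; 1 beat/chord → 40 chords.
B: 18 bars × 4 beats = 72 beats; 1.5 beats/chord → 48 chords.
C: 4 bars × 4 beats = 16 beats; 0.5 beats/chord → 32 chords.
Total: 40 + 48 + 32 = 120.

120 chords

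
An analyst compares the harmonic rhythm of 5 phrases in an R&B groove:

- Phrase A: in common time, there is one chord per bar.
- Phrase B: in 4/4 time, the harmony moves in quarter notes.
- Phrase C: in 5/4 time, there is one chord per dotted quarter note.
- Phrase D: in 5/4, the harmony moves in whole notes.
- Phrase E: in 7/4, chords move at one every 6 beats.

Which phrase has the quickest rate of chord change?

Phrase B

A: 4 beats/bar ÷ 4 beats/chord = 1 chord/bar.
B: 4 beats/bar ÷ 1 beat/chord = 4 chords/bar.
C: 5 beats/bar ÷ 1.5 beats/chord = 10/3 chords/bar.
D: 5 beats/bar ÷ 4 beats/chord = 1.25 chords/bar.
E: 7 beats/bar ÷ 6 beats/chord = 7/6 chords/bar.
Fastest is B at 4 chords/bar.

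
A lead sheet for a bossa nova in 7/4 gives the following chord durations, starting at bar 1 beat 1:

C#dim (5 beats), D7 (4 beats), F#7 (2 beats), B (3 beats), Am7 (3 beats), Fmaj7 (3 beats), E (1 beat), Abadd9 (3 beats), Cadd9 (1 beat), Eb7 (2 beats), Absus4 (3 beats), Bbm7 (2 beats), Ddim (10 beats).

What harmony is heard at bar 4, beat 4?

Cadd9

Beat 4 of bar 4 is beat (4−1)×7 + 4 = 25 overall.
Running totals: C#dim ends at 5, D7 ends at 9, F#7 ends at 11, B ends at 14, Am7 ends at 17, Fmaj7 ends at 20, E ends at 21, Abadd9 ends at 24, Cadd9 ends at 25.
Beat 25 falls within Cadd9.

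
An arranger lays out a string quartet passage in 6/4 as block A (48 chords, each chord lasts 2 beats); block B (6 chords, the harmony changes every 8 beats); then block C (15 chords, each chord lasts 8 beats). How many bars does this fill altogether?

A: 48 × 2 = 96 beats = 16 bars.
B: 6 × 8 = 48 beats = 8 bars.
C: 15 × 8 = 120 beats = 20 bars.
Total: 16 + 8 + 20 = 44 bars.

44 bars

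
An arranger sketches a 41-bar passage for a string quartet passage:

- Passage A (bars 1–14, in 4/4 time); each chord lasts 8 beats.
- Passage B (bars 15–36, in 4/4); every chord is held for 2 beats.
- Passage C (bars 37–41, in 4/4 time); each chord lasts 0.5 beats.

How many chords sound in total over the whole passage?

91 chords

A has 56 beats and chords last 8 each, so 7 chords.
B has 88 beats and chords last 2 each, so 44 chords.
C has 20 beats and chords last 0.5 each, so 40 chords.
Total: 7 + 44 + 40 = 91.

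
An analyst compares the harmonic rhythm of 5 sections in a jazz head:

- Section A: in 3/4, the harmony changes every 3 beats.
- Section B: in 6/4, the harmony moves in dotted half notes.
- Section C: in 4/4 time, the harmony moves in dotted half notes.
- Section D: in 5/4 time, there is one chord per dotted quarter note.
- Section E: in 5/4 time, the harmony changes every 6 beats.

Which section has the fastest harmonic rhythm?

A: 3/3 = 1 chord/bar.
B: 6/3 = 2 chords/bar.
C: 4/3 = 4/3 chords/bar.
D: 5/1.5 = 10/3 chords/bar.
E: 5/6 = 5/6 chords/bar.
Fastest is D at 10/3 chords/bar.

Section D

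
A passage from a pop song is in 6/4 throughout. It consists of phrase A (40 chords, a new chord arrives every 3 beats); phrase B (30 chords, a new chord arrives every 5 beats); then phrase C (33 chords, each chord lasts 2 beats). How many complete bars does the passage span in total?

A: 40 × 3 = 120 beats = 20 bars.
B: 30 × 5 = 150 beats = 25 bars.
C: 33 × 2 = 66 beats = 11 bars.
Total: 20 + 25 + 11 = 56 bars.

56 bars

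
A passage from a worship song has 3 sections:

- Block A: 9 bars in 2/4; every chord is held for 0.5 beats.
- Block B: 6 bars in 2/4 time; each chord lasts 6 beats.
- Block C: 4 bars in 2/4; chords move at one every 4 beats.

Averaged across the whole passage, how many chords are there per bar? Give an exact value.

A: 9 × 2 = 18 beats ÷ 0.5 = 36 chords.
B: 6 × 2 = 12 beats ÷ 6 = 2 chords.
C: 4 × 2 = 8 beats ÷ 4 = 2 chords.
Overall: 40 chords over 19 bars → 40/19 = 40/19 chords per bar.

40/19 chords per bar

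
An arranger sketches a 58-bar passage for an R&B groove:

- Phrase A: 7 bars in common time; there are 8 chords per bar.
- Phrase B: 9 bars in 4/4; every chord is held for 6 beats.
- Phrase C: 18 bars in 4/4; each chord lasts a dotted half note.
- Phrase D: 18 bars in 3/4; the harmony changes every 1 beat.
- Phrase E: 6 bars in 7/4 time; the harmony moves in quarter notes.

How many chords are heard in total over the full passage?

182 chords

A: 7 bars × 4 beats = 28 beats; 0.5 beats/chord → 56 chords.
B: 9 bars × 4 beats = 36 beats; 6 beats/chord → 6 chords.
C: 18 bars × 4 beats = 72 beats; 3 beats/chord → 24 chords.
D: 18 bars × 3 beats = 54 beats; 1 beat/chord → 54 chords.
E: 6 bars × 7 beats = 42 beats; 1 beat/chord → 42 chords.
Total: 56 + 6 + 24 + 54 + 42 = 182.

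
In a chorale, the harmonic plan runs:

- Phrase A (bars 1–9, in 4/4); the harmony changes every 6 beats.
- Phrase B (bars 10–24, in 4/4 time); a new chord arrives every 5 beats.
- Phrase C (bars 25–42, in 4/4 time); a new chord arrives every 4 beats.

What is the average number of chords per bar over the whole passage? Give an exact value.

6/7 chords per bar

A: 9 bars of 4 beats is 36 beats; at 6 beats each that's 6 chords.
B: 15 bars of 4 beats is 60 beats; at 5 beats each that's 12 chords.
C: 18 bars of 4 beats is 72 beats; at 4 beats each that's 18 chords.
Overall: 36 chords over 42 bars → 36/42 = 6/7 chords per bar.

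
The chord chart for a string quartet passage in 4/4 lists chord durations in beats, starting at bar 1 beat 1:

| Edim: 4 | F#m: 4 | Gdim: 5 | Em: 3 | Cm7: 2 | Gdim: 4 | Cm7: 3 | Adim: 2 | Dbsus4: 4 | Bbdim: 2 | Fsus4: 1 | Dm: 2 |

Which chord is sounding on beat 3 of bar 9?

Beat 3 of bar 9 is beat (9−1)×4 + 3 = 35 overall.
Running totals: Edim ends at 4, F#m ends at 8, Gdim ends at 13, Em ends at 16, Cm7 ends at 18, Gdim ends at 22, Cm7 ends at 25, Adim ends at 27, Dbsus4 ends at 31, Bbdim ends at 33, Fsus4 ends at 34, Dm ends at 36.
Beat 35 falls within Dm.

Dm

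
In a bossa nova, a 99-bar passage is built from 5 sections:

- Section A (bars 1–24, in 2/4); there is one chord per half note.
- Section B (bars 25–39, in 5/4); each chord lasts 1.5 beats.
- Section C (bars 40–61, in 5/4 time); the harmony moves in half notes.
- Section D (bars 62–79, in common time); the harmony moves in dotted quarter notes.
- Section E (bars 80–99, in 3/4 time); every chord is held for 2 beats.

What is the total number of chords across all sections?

A: 24 bars × 2 beats = 48 beats; 2 beats/chord → 24 chords.
B: 15 bars × 5 beats = 75 beats; 1.5 beats/chord → 50 chords.
C: 22 bars × 5 beats = 110 beats; 2 beats/chord → 55 chords.
D: 18 bars × 4 beats = 72 beats; 1.5 beats/chord → 48 chords.
E: 20 bars × 3 beats = 60 beats; 2 beats/chord → 30 chords.
Total: 24 + 50 + 55 + 48 + 30 = 207.

207 chords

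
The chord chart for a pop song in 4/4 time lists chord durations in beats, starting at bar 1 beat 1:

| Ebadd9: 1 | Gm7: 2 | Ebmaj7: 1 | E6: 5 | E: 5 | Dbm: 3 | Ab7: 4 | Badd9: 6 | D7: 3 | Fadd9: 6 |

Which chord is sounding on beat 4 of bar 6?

Beat 4 of bar 6 is beat (6−1)×4 + 4 = 24 overall.
Running totals: Ebadd9 ends at 1, Gm7 ends at 3, Ebmaj7 ends at 4, E6 ends at 9, E ends at 14, Dbm ends at 17, Ab7 ends at 21, Badd9 ends at 27.
Beat 24 falls within Badd9.

Badd9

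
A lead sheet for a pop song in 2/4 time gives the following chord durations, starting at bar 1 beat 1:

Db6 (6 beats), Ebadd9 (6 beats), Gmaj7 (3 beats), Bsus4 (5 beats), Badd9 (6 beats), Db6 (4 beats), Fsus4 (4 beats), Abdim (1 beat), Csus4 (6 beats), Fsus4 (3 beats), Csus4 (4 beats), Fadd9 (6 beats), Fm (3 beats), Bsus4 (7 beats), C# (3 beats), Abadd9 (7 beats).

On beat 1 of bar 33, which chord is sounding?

Beat 1 of bar 33 is beat (33−1)×2 + 1 = 65 overall.
Running totals: Db6 ends at 6, Ebadd9 ends at 12, Gmaj7 ends at 15, Bsus4 ends at 20, Badd9 ends at 26, Db6 ends at 30, Fsus4 ends at 34, Abdim ends at 35, Csus4 ends at 41, Fsus4 ends at 44, Csus4 ends at 48, Fadd9 ends at 54, Fm ends at 57, Bsus4 ends at 64, C# ends at 67.
Beat 65 falls within C#.

C#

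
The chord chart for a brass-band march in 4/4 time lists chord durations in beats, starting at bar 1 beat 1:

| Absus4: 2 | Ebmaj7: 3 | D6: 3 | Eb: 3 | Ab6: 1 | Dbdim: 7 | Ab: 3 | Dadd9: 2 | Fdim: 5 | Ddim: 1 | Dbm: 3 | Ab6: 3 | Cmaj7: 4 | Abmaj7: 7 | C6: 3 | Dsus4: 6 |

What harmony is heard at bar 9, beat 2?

Beat 2 of bar 9 is beat (9−1)×4 + 2 = 34 overall.
Running totals: Absus4 ends at 2, Ebmaj7 ends at 5, D6 ends at 8, Eb ends at 11, Ab6 ends at 12, Dbdim ends at 19, Ab ends at 22, Dadd9 ends at 24, Fdim ends at 29, Ddim ends at 30, Dbm ends at 33, Ab6 ends at 36.
Beat 34 falls within Ab6.

Ab6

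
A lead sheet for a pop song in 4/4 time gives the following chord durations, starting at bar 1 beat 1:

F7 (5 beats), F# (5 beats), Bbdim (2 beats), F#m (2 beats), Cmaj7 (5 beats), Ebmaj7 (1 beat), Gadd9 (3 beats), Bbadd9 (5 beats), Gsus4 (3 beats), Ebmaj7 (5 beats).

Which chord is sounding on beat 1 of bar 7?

Bbadd9

Beat 1 of bar 7 is beat (7−1)×4 + 1 = 25 overall.
Running totals: F7 ends at 5, F# ends at 10, Bbdim ends at 12, F#m ends at 14, Cmaj7 ends at 19, Ebmaj7 ends at 20, Gadd9 ends at 23, Bbadd9 ends at 28.
Beat 25 falls within Bbadd9.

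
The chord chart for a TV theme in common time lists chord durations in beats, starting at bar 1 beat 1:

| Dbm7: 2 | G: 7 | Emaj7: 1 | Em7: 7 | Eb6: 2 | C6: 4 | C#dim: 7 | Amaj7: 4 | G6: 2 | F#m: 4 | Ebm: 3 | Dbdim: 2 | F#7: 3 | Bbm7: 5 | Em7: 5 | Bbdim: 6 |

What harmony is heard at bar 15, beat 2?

Em7

Beat 2 of bar 15 is beat (15−1)×4 + 2 = 58 overall.
Running totals: Dbm7 ends at 2, G ends at 9, Emaj7 ends at 10, Em7 ends at 17, Eb6 ends at 19, C6 ends at 23, C#dim ends at 30, Amaj7 ends at 34, G6 ends at 36, F#m ends at 40, Ebm ends at 43, Dbdim ends at 45, F#7 ends at 48, Bbm7 ends at 53, Em7 ends at 58.
Beat 58 falls within Em7.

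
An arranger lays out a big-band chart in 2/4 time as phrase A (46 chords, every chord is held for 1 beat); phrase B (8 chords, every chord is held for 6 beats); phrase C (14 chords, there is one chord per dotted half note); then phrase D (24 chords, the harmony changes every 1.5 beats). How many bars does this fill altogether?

A: 46 × 1 = 46 beats = 23 bars.
B: 8 × 6 = 48 beats = 24 bars.
C: 14 × 3 = 42 beats = 21 bars.
D: 24 × 1.5 = 36 beats = 18 bars.
Total: 23 + 24 + 21 + 18 = 86 bars.

86 bars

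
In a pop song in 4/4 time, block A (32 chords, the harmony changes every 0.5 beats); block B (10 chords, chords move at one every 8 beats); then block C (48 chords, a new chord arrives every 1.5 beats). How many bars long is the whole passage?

A: 32 × 0.5 = 16 beats = 4 bars.
B: 10 × 8 = 80 beats = 20 bars.
C: 48 × 1.5 = 72 beats = 18 bars.
Total: 4 + 20 + 18 = 42 bars.

42 bars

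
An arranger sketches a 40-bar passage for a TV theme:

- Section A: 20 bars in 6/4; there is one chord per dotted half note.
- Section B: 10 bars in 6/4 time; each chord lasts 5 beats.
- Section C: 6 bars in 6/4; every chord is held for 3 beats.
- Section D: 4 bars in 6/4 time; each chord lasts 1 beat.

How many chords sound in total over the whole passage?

A: 20·6 = 120 beats, 120/3 = 40 chords.
B: 10·6 = 60 beats, 60/5 = 12 chords.
C: 6·6 = 36 beats, 36/3 = 12 chords.
D: 4·6 = 24 beats, 24/1 = 24 chords.
Total: 40 + 12 + 12 + 24 = 88.

88 chords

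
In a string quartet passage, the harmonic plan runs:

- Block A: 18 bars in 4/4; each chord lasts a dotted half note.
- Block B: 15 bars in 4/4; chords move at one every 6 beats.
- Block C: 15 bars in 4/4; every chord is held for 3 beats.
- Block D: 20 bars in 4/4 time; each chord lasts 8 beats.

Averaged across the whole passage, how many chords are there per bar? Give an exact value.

A: 18 × 4 = 72 beats ÷ 3 = 24 chords.
B: 15 × 4 = 60 beats ÷ 6 = 10 chords.
C: 15 × 4 = 60 beats ÷ 3 = 20 chords.
D: 20 × 4 = 80 beats ÷ 8 = 10 chords.
Overall: 64 chords over 68 bars → 64/68 = 16/17 chords per bar.

16/17 chords per bar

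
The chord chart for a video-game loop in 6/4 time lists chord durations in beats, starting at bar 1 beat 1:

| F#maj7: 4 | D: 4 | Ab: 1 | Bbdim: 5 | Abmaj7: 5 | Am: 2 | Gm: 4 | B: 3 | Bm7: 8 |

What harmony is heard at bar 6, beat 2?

Bm7

Beat 2 of bar 6 is beat (6−1)×6 + 2 = 32 overall.
Running totals: F#maj7 ends at 4, D ends at 8, Ab ends at 9, Bbdim ends at 14, Abmaj7 ends at 19, Am ends at 21, Gm ends at 25, B ends at 28, Bm7 ends at 36.
Beat 32 falls within Bm7.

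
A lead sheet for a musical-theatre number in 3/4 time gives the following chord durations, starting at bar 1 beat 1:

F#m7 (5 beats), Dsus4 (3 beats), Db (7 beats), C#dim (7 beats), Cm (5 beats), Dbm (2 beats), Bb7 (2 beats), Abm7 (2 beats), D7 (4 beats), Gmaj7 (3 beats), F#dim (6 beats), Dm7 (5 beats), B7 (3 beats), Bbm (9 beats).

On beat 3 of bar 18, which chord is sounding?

B7

Beat 3 of bar 18 is beat (18−1)×3 + 3 = 54 overall.
Running totals: F#m7 ends at 5, Dsus4 ends at 8, Db ends at 15, C#dim ends at 22, Cm ends at 27, Dbm ends at 29, Bb7 ends at 31, Abm7 ends at 33, D7 ends at 37, Gmaj7 ends at 40, F#dim ends at 46, Dm7 ends at 51, B7 ends at 54.
Beat 54 falls within B7.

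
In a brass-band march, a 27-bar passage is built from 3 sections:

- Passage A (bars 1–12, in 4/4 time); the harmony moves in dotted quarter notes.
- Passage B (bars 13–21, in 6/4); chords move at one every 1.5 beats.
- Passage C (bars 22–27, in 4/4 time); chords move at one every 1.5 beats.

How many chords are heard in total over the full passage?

A: 12·4 = 48 beats, 48/1.5 = 32 chords.
B: 9·6 = 54 beats, 54/1.5 = 36 chords.
C: 6·4 = 24 beats, 24/1.5 = 16 chords.
Total: 32 + 36 + 16 = 84.

84 chords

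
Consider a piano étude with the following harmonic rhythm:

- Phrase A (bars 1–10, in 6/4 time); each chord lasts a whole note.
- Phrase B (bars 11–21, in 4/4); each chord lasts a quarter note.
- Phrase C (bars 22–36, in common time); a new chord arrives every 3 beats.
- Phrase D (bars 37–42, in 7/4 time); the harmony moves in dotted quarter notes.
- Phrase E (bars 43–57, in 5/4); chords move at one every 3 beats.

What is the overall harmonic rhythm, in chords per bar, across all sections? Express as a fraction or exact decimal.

A: 10 × 6 = 60 beats ÷ 4 = 15 chords.
B: 11 × 4 = 44 beats ÷ 1 = 44 chords.
C: 15 × 4 = 60 beats ÷ 3 = 20 chords.
D: 6 × 7 = 42 beats ÷ 1.5 = 28 chords.
E: 15 × 5 = 75 beats ÷ 3 = 25 chords.
Overall: 132 chords over 57 bars → 132/57 = 44/19 chords per bar.

44/19 chords per bar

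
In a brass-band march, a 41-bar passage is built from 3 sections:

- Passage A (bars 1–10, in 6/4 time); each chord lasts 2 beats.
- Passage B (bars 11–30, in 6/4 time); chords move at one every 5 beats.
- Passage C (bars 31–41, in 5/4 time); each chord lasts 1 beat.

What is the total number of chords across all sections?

A: 10 bars × 6 beats = 60 beats; 2 beats/chord → 30 chords.
B: 20 bars × 6 beats = 120 beats; 5 beats/chord → 24 chords.
C: 11 bars × 5 beats = 55 beats; 1 beat/chord → 55 chords.
Total: 30 + 24 + 55 = 109.

109 chords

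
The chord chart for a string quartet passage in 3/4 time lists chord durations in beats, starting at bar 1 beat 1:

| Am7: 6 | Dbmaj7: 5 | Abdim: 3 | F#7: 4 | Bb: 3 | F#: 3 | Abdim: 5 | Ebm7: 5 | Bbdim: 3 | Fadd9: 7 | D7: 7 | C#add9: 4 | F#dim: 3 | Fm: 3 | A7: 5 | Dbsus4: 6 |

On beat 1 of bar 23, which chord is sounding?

Beat 1 of bar 23 is beat (23−1)×3 + 1 = 67 overall.
Running totals: Am7 ends at 6, Dbmaj7 ends at 11, Abdim ends at 14, F#7 ends at 18, Bb ends at 21, F# ends at 24, Abdim ends at 29, Ebm7 ends at 34, Bbdim ends at 37, Fadd9 ends at 44, D7 ends at 51, C#add9 ends at 55, F#dim ends at 58, Fm ends at 61, A7 ends at 66, Dbsus4 ends at 72.
Beat 67 falls within Dbsus4.

Dbsus4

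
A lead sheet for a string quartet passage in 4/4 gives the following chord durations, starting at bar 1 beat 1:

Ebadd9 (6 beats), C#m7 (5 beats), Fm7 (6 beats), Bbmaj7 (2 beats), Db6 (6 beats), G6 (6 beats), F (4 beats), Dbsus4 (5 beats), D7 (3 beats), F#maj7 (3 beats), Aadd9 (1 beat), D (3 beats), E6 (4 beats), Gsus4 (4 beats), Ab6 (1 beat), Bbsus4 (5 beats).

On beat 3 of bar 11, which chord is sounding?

D7

Beat 3 of bar 11 is beat (11−1)×4 + 3 = 43 overall.
Running totals: Ebadd9 ends at 6, C#m7 ends at 11, Fm7 ends at 17, Bbmaj7 ends at 19, Db6 ends at 25, G6 ends at 31, F ends at 35, Dbsus4 ends at 40, D7 ends at 43.
Beat 43 falls within D7.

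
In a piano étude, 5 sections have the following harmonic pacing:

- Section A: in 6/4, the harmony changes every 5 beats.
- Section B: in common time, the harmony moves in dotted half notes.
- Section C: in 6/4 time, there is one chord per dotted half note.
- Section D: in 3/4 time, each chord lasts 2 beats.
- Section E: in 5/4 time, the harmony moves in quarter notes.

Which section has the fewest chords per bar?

Section A

A: 6 beats/bar ÷ 5 beats/chord = 1.2 chords/bar.
B: 4 beats/bar ÷ 3 beats/chord = 4/3 chords/bar.
C: 6 beats/bar ÷ 3 beats/chord = 2 chords/bar.
D: 3 beats/bar ÷ 2 beats/chord = 1.5 chords/bar.
E: 5 beats/bar ÷ 1 beat/chord = 5 chords/bar.
Slowest is A at 1.2 chords/bar.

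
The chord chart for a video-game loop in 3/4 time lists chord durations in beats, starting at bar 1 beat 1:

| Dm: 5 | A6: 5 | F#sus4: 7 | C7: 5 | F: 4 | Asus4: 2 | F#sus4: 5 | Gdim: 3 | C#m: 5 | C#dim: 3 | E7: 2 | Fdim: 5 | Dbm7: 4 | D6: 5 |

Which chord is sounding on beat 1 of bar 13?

Beat 1 of bar 13 is beat (13−1)×3 + 1 = 37 overall.
Running totals: Dm ends at 5, A6 ends at 10, F#sus4 ends at 17, C7 ends at 22, F ends at 26, Asus4 ends at 28, F#sus4 ends at 33, Gdim ends at 36, C#m ends at 41.
Beat 37 falls within C#m.

C#m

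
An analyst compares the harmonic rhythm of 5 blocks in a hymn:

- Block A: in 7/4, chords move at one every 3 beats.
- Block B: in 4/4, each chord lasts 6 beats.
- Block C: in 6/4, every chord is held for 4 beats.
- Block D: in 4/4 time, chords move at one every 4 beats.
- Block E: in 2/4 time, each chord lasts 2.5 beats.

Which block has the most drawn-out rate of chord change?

Block B

A: each chord is 3 beats in 7/4, so 7/3 per bar.
B: each chord is 6 beats in 4/4, so 2/3 per bar.
C: each chord is 4 beats in 6/4, so 1.5 per bar.
D: each chord is 4 beats in 4/4, so 1 per bar.
E: each chord is 2.5 beats in 2/4, so 0.8 per bar.
Slowest is B at 2/3 chords/bar.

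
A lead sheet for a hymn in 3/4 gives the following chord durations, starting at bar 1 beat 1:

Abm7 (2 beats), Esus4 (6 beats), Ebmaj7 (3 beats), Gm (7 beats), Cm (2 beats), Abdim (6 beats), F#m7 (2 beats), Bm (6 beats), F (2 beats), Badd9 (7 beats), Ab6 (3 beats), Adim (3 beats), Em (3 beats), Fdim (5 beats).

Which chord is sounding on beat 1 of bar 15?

Badd9

Beat 1 of bar 15 is beat (15−1)×3 + 1 = 43 overall.
Running totals: Abm7 ends at 2, Esus4 ends at 8, Ebmaj7 ends at 11, Gm ends at 18, Cm ends at 20, Abdim ends at 26, F#m7 ends at 28, Bm ends at 34, F ends at 36, Badd9 ends at 43.
Beat 43 falls within Badd9.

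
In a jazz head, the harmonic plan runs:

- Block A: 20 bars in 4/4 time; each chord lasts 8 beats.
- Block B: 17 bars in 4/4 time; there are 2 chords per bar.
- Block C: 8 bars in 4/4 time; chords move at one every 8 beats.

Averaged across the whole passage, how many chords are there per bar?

A: 20 × 4 = 80 beats ÷ 8 = 10 chords.
B: 17 × 4 = 68 beats ÷ 2 = 34 chords.
C: 8 × 4 = 32 beats ÷ 8 = 4 chords.
Overall: 48 chords over 45 bars → 48/45 = 16/15 chords per bar.

16/15 chords per bar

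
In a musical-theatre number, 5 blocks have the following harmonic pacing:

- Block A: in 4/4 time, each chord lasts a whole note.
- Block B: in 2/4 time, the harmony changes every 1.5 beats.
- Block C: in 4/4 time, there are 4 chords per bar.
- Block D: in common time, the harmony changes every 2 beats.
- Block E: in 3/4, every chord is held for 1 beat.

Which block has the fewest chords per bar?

A: each chord is 4 beats in 4/4, so 1 per bar.
B: each chord is 1.5 beats in 2/4, so 4/3 per bar.
C: each chord is 1 beat in 4/4, so 4 per bar.
D: each chord is 2 beats in 4/4, so 2 per bar.
E: each chord is 1 beat in 3/4, so 3 per bar.
Slowest is A at 1 chords/bar.

Block A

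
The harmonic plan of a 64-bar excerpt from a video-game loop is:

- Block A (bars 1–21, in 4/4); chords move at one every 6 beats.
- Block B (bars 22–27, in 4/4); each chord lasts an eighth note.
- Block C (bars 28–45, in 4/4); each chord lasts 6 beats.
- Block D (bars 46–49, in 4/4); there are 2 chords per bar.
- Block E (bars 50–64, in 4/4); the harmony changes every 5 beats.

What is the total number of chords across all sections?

94 chords

A has 84 beats and chords last 6 each, so 14 chords.
B has 24 beats and chords last 0.5 each, so 48 chords.
C has 72 beats and chords last 6 each, so 12 chords.
D has 16 beats and chords last 2 each, so 8 chords.
E has 60 beats and chords last 5 each, so 12 chords.
Total: 14 + 48 + 12 + 8 + 12 = 94.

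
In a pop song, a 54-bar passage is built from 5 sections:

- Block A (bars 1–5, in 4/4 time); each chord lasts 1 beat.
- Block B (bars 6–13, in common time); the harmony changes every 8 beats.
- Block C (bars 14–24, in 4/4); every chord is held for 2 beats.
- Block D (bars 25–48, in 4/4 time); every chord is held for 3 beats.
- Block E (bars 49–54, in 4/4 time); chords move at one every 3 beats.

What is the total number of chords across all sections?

A: 5·4 = 20 beats, 20/1 = 20 chords.
B: 8·4 = 32 beats, 32/8 = 4 chords.
C: 11·4 = 44 beats, 44/2 = 22 chords.
D: 24·4 = 96 beats, 96/3 = 32 chords.
E: 6·4 = 24 beats, 24/3 = 8 chords.
Total: 20 + 4 + 22 + 32 + 8 = 86.

86 chords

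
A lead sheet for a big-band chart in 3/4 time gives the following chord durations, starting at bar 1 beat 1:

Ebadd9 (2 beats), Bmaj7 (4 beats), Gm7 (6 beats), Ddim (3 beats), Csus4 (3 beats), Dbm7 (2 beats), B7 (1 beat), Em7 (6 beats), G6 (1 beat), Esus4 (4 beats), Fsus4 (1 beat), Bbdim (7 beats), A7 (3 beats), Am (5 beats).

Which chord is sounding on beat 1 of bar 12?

Bbdim

Beat 1 of bar 12 is beat (12−1)×3 + 1 = 34 overall.
Running totals: Ebadd9 ends at 2, Bmaj7 ends at 6, Gm7 ends at 12, Ddim ends at 15, Csus4 ends at 18, Dbm7 ends at 20, B7 ends at 21, Em7 ends at 27, G6 ends at 28, Esus4 ends at 32, Fsus4 ends at 33, Bbdim ends at 40.
Beat 34 falls within Bbdim.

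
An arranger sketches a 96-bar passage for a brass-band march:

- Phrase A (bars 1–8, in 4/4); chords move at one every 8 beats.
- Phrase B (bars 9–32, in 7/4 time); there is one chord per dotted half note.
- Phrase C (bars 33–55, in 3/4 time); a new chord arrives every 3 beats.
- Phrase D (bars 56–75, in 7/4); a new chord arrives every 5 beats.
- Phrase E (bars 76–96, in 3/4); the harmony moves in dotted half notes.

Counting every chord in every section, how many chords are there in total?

A: 8·4 = 32 beats, 32/8 = 4 chords.
B: 24·7 = 168 beats, 168/3 = 56 chords.
C: 23·3 = 69 beats, 69/3 = 23 chords.
D: 20·7 = 140 beats, 140/5 = 28 chords.
E: 21·3 = 63 beats, 63/3 = 21 chords.
Total: 4 + 56 + 23 + 28 + 21 = 132.

132 chords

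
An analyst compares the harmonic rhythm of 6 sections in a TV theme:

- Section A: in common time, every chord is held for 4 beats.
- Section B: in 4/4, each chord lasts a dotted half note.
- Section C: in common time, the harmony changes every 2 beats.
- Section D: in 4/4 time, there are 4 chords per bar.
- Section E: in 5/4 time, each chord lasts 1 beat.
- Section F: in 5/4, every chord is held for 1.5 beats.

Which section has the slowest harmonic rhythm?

Section A

A: each chord is 4 beats in 4/4, so 1 per bar.
B: each chord is 3 beats in 4/4, so 4/3 per bar.
C: each chord is 2 beats in 4/4, so 2 per bar.
D: each chord is 1 beat in 4/4, so 4 per bar.
E: each chord is 1 beat in 5/4, so 5 per bar.
F: each chord is 1.5 beats in 5/4, so 10/3 per bar.
Slowest is A at 1 chords/bar.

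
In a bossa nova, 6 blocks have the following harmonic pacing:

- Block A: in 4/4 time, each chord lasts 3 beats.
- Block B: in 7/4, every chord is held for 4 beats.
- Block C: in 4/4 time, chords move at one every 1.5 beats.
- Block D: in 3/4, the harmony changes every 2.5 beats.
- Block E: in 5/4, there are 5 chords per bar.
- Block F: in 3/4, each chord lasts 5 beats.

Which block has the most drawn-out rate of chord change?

Block F

A: each chord is 3 beats in 4/4, so 4/3 per bar.
B: each chord is 4 beats in 7/4, so 1.75 per bar.
C: each chord is 1.5 beats in 4/4, so 8/3 per bar.
D: each chord is 2.5 beats in 3/4, so 1.2 per bar.
E: each chord is 1 beat in 5/4, so 5 per bar.
F: each chord is 5 beats in 3/4, so 0.6 per bar.
Slowest is F at 0.6 chords/bar.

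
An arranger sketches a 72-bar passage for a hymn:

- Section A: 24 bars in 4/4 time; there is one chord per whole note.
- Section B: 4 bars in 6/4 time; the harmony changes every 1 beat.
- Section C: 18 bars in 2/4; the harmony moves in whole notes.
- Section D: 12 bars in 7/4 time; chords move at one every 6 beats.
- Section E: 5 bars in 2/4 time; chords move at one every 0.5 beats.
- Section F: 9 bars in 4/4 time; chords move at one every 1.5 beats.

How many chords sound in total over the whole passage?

A has 96 beats and chords last 4 each, so 24 chords.
B has 24 beats and chords last 1 each, so 24 chords.
C has 36 beats and chords last 4 each, so 9 chords.
D has 84 beats and chords last 6 each, so 14 chords.
E has 10 beats and chords last 0.5 each, so 20 chords.
F has 36 beats and chords last 1.5 each, so 24 chords.
Total: 24 + 24 + 9 + 14 + 20 + 24 = 115.

115 chords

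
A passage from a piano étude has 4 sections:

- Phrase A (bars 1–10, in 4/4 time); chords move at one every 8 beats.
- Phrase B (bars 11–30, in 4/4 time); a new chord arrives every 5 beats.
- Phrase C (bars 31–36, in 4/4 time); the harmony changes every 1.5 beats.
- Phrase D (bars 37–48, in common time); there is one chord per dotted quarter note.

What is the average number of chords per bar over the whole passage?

A: 10 bars of 4 beats is 40 beats; at 8 beats each that's 5 chords.
B: 20 bars of 4 beats is 80 beats; at 5 beats each that's 16 chords.
C: 6 bars of 4 beats is 24 beats; at 1.5 beats each that's 16 chords.
D: 12 bars of 4 beats is 48 beats; at 1.5 beats each that's 32 chords.
Overall: 69 chords over 48 bars → 69/48 = 23/16 chords per bar.

23/16 chords per bar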